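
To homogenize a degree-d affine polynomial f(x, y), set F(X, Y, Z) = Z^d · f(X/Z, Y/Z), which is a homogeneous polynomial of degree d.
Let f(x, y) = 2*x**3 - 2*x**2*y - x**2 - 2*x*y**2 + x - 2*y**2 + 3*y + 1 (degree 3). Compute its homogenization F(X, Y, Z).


F(X, Y, Z) = 2*X**3 - 2*X**2*Y - X**2*Z - 2*X*Y**2 + X*Z**2 - 2*Y**2*Z + 3*Y*Z**2 + Z**3

deg(f) = 3.
Substitute x = X/Z, y = Y/Z into f, then multiply by Z^3.
  monomial 2·x^3·y^0 ↦ 2·X^3·Y^0·Z^0.
  monomial -2·x^2·y^1 ↦ -2·X^2·Y^1·Z^0.
  monomial -1·x^2·y^0 ↦ -1·X^2·Y^0·Z^1.
  monomial -2·x^1·y^2 ↦ -2·X^1·Y^2·Z^0.
  monomial 1·x^1·y^0 ↦ 1·X^1·Y^0·Z^2.
  monomial -2·x^0·y^2 ↦ -2·X^0·Y^2·Z^1.
  monomial 3·x^0·y^1 ↦ 3·X^0·Y^1·Z^2.
  monomial 1·x^0·y^0 ↦ 1·X^0·Y^0·Z^3.
Collecting: F(X, Y, Z) = 2*X**3 - 2*X**2*Y - X**2*Z - 2*X*Y**2 + X*Z**2 - 2*Y**2*Z + 3*Y*Z**2 + Z**3.


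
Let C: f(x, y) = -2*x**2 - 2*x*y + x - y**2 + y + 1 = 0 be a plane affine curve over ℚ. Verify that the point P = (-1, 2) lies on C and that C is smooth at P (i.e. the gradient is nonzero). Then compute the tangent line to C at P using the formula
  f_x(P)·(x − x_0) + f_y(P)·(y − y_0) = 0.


Tangent line at P: x - y + 3 = 0.

Step 1: f(-1, 2) = 0, so P lies on C.
Step 2: partial derivatives
  f_x(x, y) = -4*x - 2*y + 1, f_y(x, y) = -2*x - 2*y + 1.
  f_x(P) = 1, f_y(P) = -1 (gradient nonzero, so P is smooth).
Step 3: tangent line at P: 1·(x − -1) + -1·(y − 2) = 0.
Expanding: x - y + 3 = 0.


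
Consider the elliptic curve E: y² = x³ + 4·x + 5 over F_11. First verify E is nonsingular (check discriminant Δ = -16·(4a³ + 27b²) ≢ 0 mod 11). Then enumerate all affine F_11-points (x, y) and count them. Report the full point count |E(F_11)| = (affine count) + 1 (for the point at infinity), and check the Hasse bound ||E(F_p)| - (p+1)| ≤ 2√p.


Affine points = {(0, 4), (0, 7), (3, 0), (6, 5), (6, 6), (9, 0), (10, 0)}; affine count = 7; |E(F_11)| = 8.

Discriminant check: Δ ∝ 4a³ + 27b² = 4·4³ + 27·5² = 4·64 + 27·25 ≡ 7 (mod 11). Nonzero ⇒ E is nonsingular.
For each x ∈ F_11, compute rhs = x³ + 4·x + 5 mod 11, then count y ∈ F_11 with y² ≡ rhs.
  x = 0: rhs = 5, matching y values: 4, 7 (2 points).
  x = 1: rhs = 10, matching y values: none (0 points).
  x = 2: rhs = 10, matching y values: none (0 points).
  x = 3: rhs = 0, matching y values: 0 (1 points).
  x = 4: rhs = 8, matching y values: none (0 points).
  x = 5: rhs = 7, matching y values: none (0 points).
  x = 6: rhs = 3, matching y values: 5, 6 (2 points).
  x = 7: rhs = 2, matching y values: none (0 points).
  x = 8: rhs = 10, matching y values: none (0 points).
  x = 9: rhs = 0, matching y values: 0 (1 points).
  x = 10: rhs = 0, matching y values: 0 (1 points).
Total affine count: 7.
Full point count |E(F_11)| = 7 + 1 = 8.
Hasse bound: |8 − (11+1)| = |-4| = 4 ≤ 2√11 ≈ 6.6332 ✓.


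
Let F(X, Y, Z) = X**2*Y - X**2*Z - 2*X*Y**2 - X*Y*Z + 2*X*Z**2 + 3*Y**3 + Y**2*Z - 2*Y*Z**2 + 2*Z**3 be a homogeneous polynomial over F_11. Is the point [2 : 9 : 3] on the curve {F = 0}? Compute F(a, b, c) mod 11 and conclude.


F(2,9,3) ≡ 2 (mod 11); P is NOT on the curve.

Evaluate F(2, 9, 3) term-by-term (mod 11).
  X**2*Y ↦ 1·4·9·1 = 36
  -X**2*Z ↦ -1·4·1·3 = -12
  -2*X*Y**2 ↦ -2·2·81·1 = -324
  -X*Y*Z ↦ -1·2·9·3 = -54
  2*X*Z**2 ↦ 2·2·1·9 = 36
  3*Y**3 ↦ 3·1·729·1 = 2187
  Y**2*Z ↦ 1·1·81·3 = 243
  -2*Y*Z**2 ↦ -2·1·9·9 = -162
  2*Z**3 ↦ 2·1·1·27 = 54
Sum: F(2, 9, 3) = (36) + (-12) + (-324) + (-54) + (36) + (2187) + (243) + (-162) + (54) = 2004.
Reducing mod 11: 2004 ≡ 2 (mod 11).
Since F(a, b, c) ≡ 2 ≠ 0 (mod 11), P does NOT lie on the curve.


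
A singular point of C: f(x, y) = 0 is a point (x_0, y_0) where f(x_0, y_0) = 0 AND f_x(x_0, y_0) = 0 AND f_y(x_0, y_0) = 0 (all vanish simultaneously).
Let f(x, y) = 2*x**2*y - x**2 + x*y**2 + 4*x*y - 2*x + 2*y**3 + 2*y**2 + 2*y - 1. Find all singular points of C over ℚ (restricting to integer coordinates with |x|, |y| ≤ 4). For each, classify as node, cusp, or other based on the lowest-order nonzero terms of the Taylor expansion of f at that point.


Singular points: {(-1, 0)}; classification: node.

Compute partial derivatives:
  f_x = 4*x*y - 2*x + y**2 + 4*y - 2.
  f_y = 2*x**2 + 2*x*y + 4*x + 6*y**2 + 4*y + 2.
Scan x_0 ∈ {−4, ..., 4}. For each x_0, f_y(x_0, y) is a polynomial in y; find its integer roots y ∈ {−4, ..., 4}, then test f_x and f at those candidates.
  x = -4: f_y(-4, y) = 6*y**2 - 4*y + 18; no integer root y with |y| ≤ 4.
  x = -3: f_y(-3, y) = 6*y**2 - 2*y + 8; no integer root y with |y| ≤ 4.
  x = -2: f_y(-2, y) = 6*y**2 + 2; no integer root y with |y| ≤ 4.
  x = -1: f_y(-1, y) = 6*y**2 + 2*y; vanishes at y ∈ {0}. (-1, 0): f_x = 0, f = 0 — SINGULAR.
  x = 0: f_y(0, y) = 6*y**2 + 4*y + 2; no integer root y with |y| ≤ 4.
  x = 1: f_y(1, y) = 6*y**2 + 6*y + 8; no integer root y with |y| ≤ 4.
  x = 2: f_y(2, y) = 6*y**2 + 8*y + 18; no integer root y with |y| ≤ 4.
  x = 3: f_y(3, y) = 6*y**2 + 10*y + 32; no integer root y with |y| ≤ 4.
  x = 4: f_y(4, y) = 6*y**2 + 12*y + 50; no integer root y with |y| ≤ 4.
Only singular point on the grid: (-1, 0).
Classify: substitute x = -1 + u, y = 0 + v and expand: f = 2*u**2*v - u**2 + u*v**2 + 2*v**3 + v**2.
No constant or linear terms (consistent with a singular point). Quadratic part: -u**2 + v**2. Cubic part: 2*u**2*v + u*v**2 + 2*v**3.
The quadratic part v**2 - u**2 = (v − u)(v + u) splits into two distinct linear factors, so there are two distinct tangent lines y − 0 = ±(x − -1) — this is a node (ordinary double point).
Classification: node.


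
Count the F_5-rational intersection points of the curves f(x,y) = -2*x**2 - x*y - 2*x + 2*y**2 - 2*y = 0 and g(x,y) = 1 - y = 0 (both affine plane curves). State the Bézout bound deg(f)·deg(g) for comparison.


Common zeros: {(0, 1), (1, 1)}; count = 2; Bézout bound = 2.

deg(f) = 2, deg(g) = 1, so Bézout bound = 2.
Scan x ∈ F_5. For each x, list the y ∈ F_5 with f(x, y) ≡ 0 and those with g(x, y) ≡ 0 (mod 5); the common zeros in that column are the intersection.
  x = 0: f ≡ 0 at y ∈ {0, 1}; g ≡ 0 at y ∈ {1}; common: {1}.
  x = 1: f ≡ 0 at y ∈ {1, 3}; g ≡ 0 at y ∈ {1}; common: {1}.
  x = 2: f ≡ 0 at y ∈ ∅; g ≡ 0 at y ∈ {1}; common: ∅.
  x = 3: f ≡ 0 at y ∈ ∅; g ≡ 0 at y ∈ {1}; common: ∅.
  x = 4: f ≡ 0 at y ∈ {0, 3}; g ≡ 0 at y ∈ {1}; common: ∅.
Collecting: common zeros = {(0, 1), (1, 1)}, so the count is 2.
Comparison with the Bézout bound: 2 ≤ 2 = deg(f)·deg(g), as expected for curves with no common component (the bound is attained).


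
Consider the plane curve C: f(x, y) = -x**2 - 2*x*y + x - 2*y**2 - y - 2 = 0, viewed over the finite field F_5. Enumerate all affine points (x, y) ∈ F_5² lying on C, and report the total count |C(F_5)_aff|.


Affine F_5-points: {(0, 1), (3, 2), (4, 1), (4, 2)}; count = 4.

For each of the 25 pairs (x, y) ∈ F_5², evaluate f(x, y) mod 5. Record the zeros.
  x = 0: [0↦3, 1↦0, 2↦3, 3↦2, 4↦2]  zeros at y ∈ {1}
  x = 1: [0↦3, 1↦3, 2↦4, 3↦1, 4↦4]  zeros at y ∈ ∅
  x = 2: [0↦1, 1↦4, 2↦3, 3↦3, 4↦4]  zeros at y ∈ ∅
  x = 3: [0↦2, 1↦3, 2↦0, 3↦3, 4↦2]  zeros at y ∈ {2}
  x = 4: [0↦1, 1↦0, 2↦0, 3↦1, 4↦3]  zeros at y ∈ {1, 2}
Collecting zeros: affine points = {(0, 1), (3, 2), (4, 1), (4, 2)}.
Total count |C(F_5)_aff| = 4.


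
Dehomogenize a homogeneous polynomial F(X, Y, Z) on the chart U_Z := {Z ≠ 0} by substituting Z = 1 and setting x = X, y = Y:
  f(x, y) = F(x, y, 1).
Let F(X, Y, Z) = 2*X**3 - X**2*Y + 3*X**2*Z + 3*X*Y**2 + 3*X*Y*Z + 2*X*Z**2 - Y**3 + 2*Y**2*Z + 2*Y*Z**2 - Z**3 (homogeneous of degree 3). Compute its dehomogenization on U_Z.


f(x, y) = 2*x**3 - x**2*y + 3*x**2 + 3*x*y**2 + 3*x*y + 2*x - y**3 + 2*y**2 + 2*y - 1

On U_Z we set Z = 1. Each monomial c·X^i·Y^j·Z^k in F becomes c·x^i·y^j·1^k = c·x^i·y^j.
Substituting Z = 1: F(X, Y, 1) = 2*x**3 - x**2*y + 3*x**2 + 3*x*y**2 + 3*x*y + 2*x - y**3 + 2*y**2 + 2*y - 1.
Note: deg(f) ≤ deg(F) = 3; strict inequality happens when F is divisible by Z (lost terms).


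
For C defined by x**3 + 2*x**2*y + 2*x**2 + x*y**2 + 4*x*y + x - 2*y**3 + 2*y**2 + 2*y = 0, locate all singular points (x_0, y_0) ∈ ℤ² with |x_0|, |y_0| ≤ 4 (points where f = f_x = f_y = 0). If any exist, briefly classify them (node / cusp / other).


Singular points: {(-1, 0)}; classification: node.

Compute partial derivatives:
  f_x = 3*x**2 + 4*x*y + 4*x + y**2 + 4*y + 1.
  f_y = 2*x**2 + 2*x*y + 4*x - 6*y**2 + 4*y + 2.
Scan x_0 ∈ {−4, ..., 4}. For each x_0, f_y(x_0, y) is a polynomial in y; find its integer roots y ∈ {−4, ..., 4}, then test f_x and f at those candidates.
  x = -4: f_y(-4, y) = -6*y**2 - 4*y + 18; no integer root y with |y| ≤ 4.
  x = -3: f_y(-3, y) = -6*y**2 - 2*y + 8; vanishes at y ∈ {1}. (-3, 1): f_x = 9 ≠ 0.
  x = -2: f_y(-2, y) = 2 - 6*y**2; no integer root y with |y| ≤ 4.
  x = -1: f_y(-1, y) = -6*y**2 + 2*y; vanishes at y ∈ {0}. (-1, 0): f_x = 0, f = 0 — SINGULAR.
  x = 0: f_y(0, y) = -6*y**2 + 4*y + 2; vanishes at y ∈ {1}. (0, 1): f_x = 6 ≠ 0.
  x = 1: f_y(1, y) = -6*y**2 + 6*y + 8; no integer root y with |y| ≤ 4.
  x = 2: f_y(2, y) = -6*y**2 + 8*y + 18; no integer root y with |y| ≤ 4.
  x = 3: f_y(3, y) = -6*y**2 + 10*y + 32; no integer root y with |y| ≤ 4.
  x = 4: f_y(4, y) = -6*y**2 + 12*y + 50; no integer root y with |y| ≤ 4.
Only singular point on the grid: (-1, 0).
Classify: substitute x = -1 + u, y = 0 + v and expand: f = u**3 + 2*u**2*v - u**2 + u*v**2 - 2*v**3 + v**2.
No constant or linear terms (consistent with a singular point). Quadratic part: -u**2 + v**2. Cubic part: u**3 + 2*u**2*v + u*v**2 - 2*v**3.
The quadratic part v**2 - u**2 = (v − u)(v + u) splits into two distinct linear factors, so there are two distinct tangent lines y − 0 = ±(x − -1) — this is a node (ordinary double point).
Classification: node.


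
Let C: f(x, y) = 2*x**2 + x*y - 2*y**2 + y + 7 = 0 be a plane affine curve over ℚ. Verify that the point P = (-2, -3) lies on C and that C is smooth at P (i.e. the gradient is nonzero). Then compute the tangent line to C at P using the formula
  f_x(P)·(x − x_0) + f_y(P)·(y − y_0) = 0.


Tangent line at P: -11*x + 11*y + 11 = 0.

Step 1: f(-2, -3) = 0, so P lies on C.
Step 2: partial derivatives
  f_x(x, y) = 4*x + y, f_y(x, y) = x - 4*y + 1.
  f_x(P) = -11, f_y(P) = 11 (gradient nonzero, so P is smooth).
Step 3: tangent line at P: -11·(x − -2) + 11·(y − -3) = 0.
Expanding: -11*x + 11*y + 11 = 0.


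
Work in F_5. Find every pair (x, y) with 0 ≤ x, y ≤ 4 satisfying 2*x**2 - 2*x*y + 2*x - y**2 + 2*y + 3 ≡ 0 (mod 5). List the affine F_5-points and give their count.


Affine F_5-points: {(0, 3), (0, 4), (2, 0), (2, 3), (3, 2), (3, 4)}; count = 6.

For each of the 25 pairs (x, y) ∈ F_5², evaluate f(x, y) mod 5. Record the zeros.
  x = 0: [0↦3, 1↦4, 2↦3, 3↦0, 4↦0]  zeros at y ∈ {3, 4}
  x = 1: [0↦2, 1↦1, 2↦3, 3↦3, 4↦1]  zeros at y ∈ ∅
  x = 2: [0↦0, 1↦2, 2↦2, 3↦0, 4↦1]  zeros at y ∈ {0, 3}
  x = 3: [0↦2, 1↦2, 2↦0, 3↦1, 4↦0]  zeros at y ∈ {2, 4}
  x = 4: [0↦3, 1↦1, 2↦2, 3↦1, 4↦3]  zeros at y ∈ ∅
Collecting zeros: affine points = {(0, 3), (0, 4), (2, 0), (2, 3), (3, 2), (3, 4)}.
Total count |C(F_5)_aff| = 6.


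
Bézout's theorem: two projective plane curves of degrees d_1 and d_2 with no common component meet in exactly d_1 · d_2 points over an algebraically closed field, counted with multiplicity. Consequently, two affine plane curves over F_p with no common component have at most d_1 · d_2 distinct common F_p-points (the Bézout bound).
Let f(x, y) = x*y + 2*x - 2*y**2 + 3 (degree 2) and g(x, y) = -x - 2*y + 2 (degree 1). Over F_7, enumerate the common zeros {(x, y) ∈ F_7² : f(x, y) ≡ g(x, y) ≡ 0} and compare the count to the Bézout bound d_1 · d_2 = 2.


Common zeros: {(2, 0), (3, 3)}; count = 2; Bézout bound = 2.

deg(f) = 2, deg(g) = 1, so Bézout bound = 2.
Scan x ∈ F_7. For each x, list the y ∈ F_7 with f(x, y) ≡ 0 and those with g(x, y) ≡ 0 (mod 7); the common zeros in that column are the intersection.
  x = 0: f ≡ 0 at y ∈ ∅; g ≡ 0 at y ∈ {1}; common: ∅.
  x = 1: f ≡ 0 at y ∈ ∅; g ≡ 0 at y ∈ {4}; common: ∅.
  x = 2: f ≡ 0 at y ∈ {0, 1}; g ≡ 0 at y ∈ {0}; common: {0}.
  x = 3: f ≡ 0 at y ∈ {2, 3}; g ≡ 0 at y ∈ {3}; common: {3}.
  x = 4: f ≡ 0 at y ∈ ∅; g ≡ 0 at y ∈ {6}; common: ∅.
  x = 5: f ≡ 0 at y ∈ ∅; g ≡ 0 at y ∈ {2}; common: ∅.
  x = 6: f ≡ 0 at y ∈ {4, 6}; g ≡ 0 at y ∈ {5}; common: ∅.
Collecting: common zeros = {(2, 0), (3, 3)}, so the count is 2.
Comparison with the Bézout bound: 2 ≤ 2 = deg(f)·deg(g), as expected for curves with no common component (the bound is attained).


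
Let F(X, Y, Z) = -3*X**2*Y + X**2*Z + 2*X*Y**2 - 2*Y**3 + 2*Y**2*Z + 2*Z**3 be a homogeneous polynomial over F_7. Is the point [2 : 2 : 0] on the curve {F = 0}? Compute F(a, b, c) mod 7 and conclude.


F(2,2,0) ≡ 4 (mod 7); P is NOT on the curve.

Evaluate F(2, 2, 0) term-by-term (mod 7).
  -3*X**2*Y ↦ -3·4·2·1 = -24
  X**2*Z ↦ 1·4·1·0 = 0
  2*X*Y**2 ↦ 2·2·4·1 = 16
  -2*Y**3 ↦ -2·1·8·1 = -16
  2*Y**2*Z ↦ 2·1·4·0 = 0
  2*Z**3 ↦ 2·1·1·0 = 0
Sum: F(2, 2, 0) = (-24) + (0) + (16) + (-16) + (0) + (0) = -24.
Reducing mod 7: -24 ≡ 4 (mod 7).
Since F(a, b, c) ≡ 4 ≠ 0 (mod 7), P does NOT lie on the curve.


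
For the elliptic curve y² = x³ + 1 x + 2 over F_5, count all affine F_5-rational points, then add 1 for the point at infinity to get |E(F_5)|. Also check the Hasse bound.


Affine points = {(1, 2), (1, 3), (4, 0)}; affine count = 3; |E(F_5)| = 4.

Discriminant check: Δ ∝ 4a³ + 27b² = 4·1³ + 27·2² = 4·1 + 27·4 ≡ 2 (mod 5). Nonzero ⇒ E is nonsingular.
For each x ∈ F_5, compute rhs = x³ + 1·x + 2 mod 5, then count y ∈ F_5 with y² ≡ rhs.
  x = 0: rhs = 2, matching y values: none (0 points).
  x = 1: rhs = 4, matching y values: 2, 3 (2 points).
  x = 2: rhs = 2, matching y values: none (0 points).
  x = 3: rhs = 2, matching y values: none (0 points).
  x = 4: rhs = 0, matching y values: 0 (1 points).
Total affine count: 3.
Full point count |E(F_5)| = 3 + 1 = 4.
Hasse bound: |4 − (5+1)| = |-2| = 2 ≤ 2√5 ≈ 4.4721 ✓.


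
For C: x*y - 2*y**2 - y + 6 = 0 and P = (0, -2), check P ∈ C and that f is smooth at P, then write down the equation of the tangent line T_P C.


Tangent line at P: -2*x + 7*y + 14 = 0.

Step 1: f(0, -2) = 0, so P lies on C.
Step 2: partial derivatives
  f_x(x, y) = y, f_y(x, y) = x - 4*y - 1.
  f_x(P) = -2, f_y(P) = 7 (gradient nonzero, so P is smooth).
Step 3: tangent line at P: -2·(x − 0) + 7·(y − -2) = 0.
Expanding: -2*x + 7*y + 14 = 0.


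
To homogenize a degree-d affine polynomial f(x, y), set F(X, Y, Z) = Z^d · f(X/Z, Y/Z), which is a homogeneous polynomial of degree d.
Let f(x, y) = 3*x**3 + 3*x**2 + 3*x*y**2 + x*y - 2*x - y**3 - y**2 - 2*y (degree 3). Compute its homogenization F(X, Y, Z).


F(X, Y, Z) = 3*X**3 + 3*X**2*Z + 3*X*Y**2 + X*Y*Z - 2*X*Z**2 - Y**3 - Y**2*Z - 2*Y*Z**2

deg(f) = 3.
Substitute x = X/Z, y = Y/Z into f, then multiply by Z^3.
  monomial 3·x^3·y^0 ↦ 3·X^3·Y^0·Z^0.
  monomial 3·x^2·y^0 ↦ 3·X^2·Y^0·Z^1.
  monomial 3·x^1·y^2 ↦ 3·X^1·Y^2·Z^0.
  monomial 1·x^1·y^1 ↦ 1·X^1·Y^1·Z^1.
  monomial -2·x^1·y^0 ↦ -2·X^1·Y^0·Z^2.
  monomial -1·x^0·y^3 ↦ -1·X^0·Y^3·Z^0.
  monomial -1·x^0·y^2 ↦ -1·X^0·Y^2·Z^1.
  monomial -2·x^0·y^1 ↦ -2·X^0·Y^1·Z^2.
Collecting: F(X, Y, Z) = 3*X**3 + 3*X**2*Z + 3*X*Y**2 + X*Y*Z - 2*X*Z**2 - Y**3 - Y**2*Z - 2*Y*Z**2.


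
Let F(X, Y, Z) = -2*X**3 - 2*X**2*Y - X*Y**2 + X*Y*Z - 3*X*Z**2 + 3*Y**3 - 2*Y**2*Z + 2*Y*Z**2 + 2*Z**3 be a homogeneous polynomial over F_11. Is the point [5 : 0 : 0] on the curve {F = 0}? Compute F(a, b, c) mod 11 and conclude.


F(5,0,0) ≡ 3 (mod 11); P is NOT on the curve.

Evaluate F(5, 0, 0) term-by-term (mod 11).
  -2*X**3 ↦ -2·125·1·1 = -250
  -2*X**2*Y ↦ -2·25·0·1 = 0
  -X*Y**2 ↦ -1·5·0·1 = 0
  X*Y*Z ↦ 1·5·0·0 = 0
  -3*X*Z**2 ↦ -3·5·1·0 = 0
  3*Y**3 ↦ 3·1·0·1 = 0
  -2*Y**2*Z ↦ -2·1·0·0 = 0
  2*Y*Z**2 ↦ 2·1·0·0 = 0
  2*Z**3 ↦ 2·1·1·0 = 0
Sum: F(5, 0, 0) = (-250) + (0) + (0) + (0) + (0) + (0) + (0) + (0) + (0) = -250.
Reducing mod 11: -250 ≡ 3 (mod 11).
Since F(a, b, c) ≡ 3 ≠ 0 (mod 11), P does NOT lie on the curve.


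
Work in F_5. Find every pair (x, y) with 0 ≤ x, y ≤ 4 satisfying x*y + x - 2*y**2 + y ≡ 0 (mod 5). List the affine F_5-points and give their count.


Affine F_5-points: {(0, 0), (0, 3), (2, 2), (3, 1)}; count = 4.

For each of the 25 pairs (x, y) ∈ F_5², evaluate f(x, y) mod 5. Record the zeros.
  x = 0: [0↦0, 1↦4, 2↦4, 3↦0, 4↦2]  zeros at y ∈ {0, 3}
  x = 1: [0↦1, 1↦1, 2↦2, 3↦4, 4↦2]  zeros at y ∈ ∅
  x = 2: [0↦2, 1↦3, 2↦0, 3↦3, 4↦2]  zeros at y ∈ {2}
  x = 3: [0↦3, 1↦0, 2↦3, 3↦2, 4↦2]  zeros at y ∈ {1}
  x = 4: [0↦4, 1↦2, 2↦1, 3↦1, 4↦2]  zeros at y ∈ ∅
Collecting zeros: affine points = {(0, 0), (0, 3), (2, 2), (3, 1)}.
Total count |C(F_5)_aff| = 4.


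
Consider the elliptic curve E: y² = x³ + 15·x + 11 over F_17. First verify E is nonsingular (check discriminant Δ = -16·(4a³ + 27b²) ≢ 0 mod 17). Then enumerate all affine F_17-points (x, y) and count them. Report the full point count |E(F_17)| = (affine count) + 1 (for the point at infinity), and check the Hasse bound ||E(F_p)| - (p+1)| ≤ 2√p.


Affine points = {(2, 7), (2, 10), (3, 7), (3, 10), (4, 4), (4, 13), (7, 0), (9, 5), (9, 12), (12, 7), (12, 10)}; affine count = 11; |E(F_17)| = 12.

Discriminant check: Δ ∝ 4a³ + 27b² = 4·15³ + 27·11² = 4·3375 + 27·121 ≡ 5 (mod 17). Nonzero ⇒ E is nonsingular.
For each x ∈ F_17, compute rhs = x³ + 15·x + 11 mod 17, then count y ∈ F_17 with y² ≡ rhs.
  x = 0: rhs = 11, matching y values: none (0 points).
  x = 1: rhs = 10, matching y values: none (0 points).
  x = 2: rhs = 15, matching y values: 7, 10 (2 points).
  x = 3: rhs = 15, matching y values: 7, 10 (2 points).
  x = 4: rhs = 16, matching y values: 4, 13 (2 points).
  x = 5: rhs = 7, matching y values: none (0 points).
  x = 6: rhs = 11, matching y values: none (0 points).
  x = 7: rhs = 0, matching y values: 0 (1 points).
  x = 8: rhs = 14, matching y values: none (0 points).
  x = 9: rhs = 8, matching y values: 5, 12 (2 points).
  x = 10: rhs = 5, matching y values: none (0 points).
  x = 11: rhs = 11, matching y values: none (0 points).
  x = 12: rhs = 15, matching y values: 7, 10 (2 points).
  x = 13: rhs = 6, matching y values: none (0 points).
  x = 14: rhs = 7, matching y values: none (0 points).
  x = 15: rhs = 7, matching y values: none (0 points).
  x = 16: rhs = 12, matching y values: none (0 points).
Total affine count: 11.
Full point count |E(F_17)| = 11 + 1 = 12.
Hasse bound: |12 − (17+1)| = |-6| = 6 ≤ 2√17 ≈ 8.2462 ✓.


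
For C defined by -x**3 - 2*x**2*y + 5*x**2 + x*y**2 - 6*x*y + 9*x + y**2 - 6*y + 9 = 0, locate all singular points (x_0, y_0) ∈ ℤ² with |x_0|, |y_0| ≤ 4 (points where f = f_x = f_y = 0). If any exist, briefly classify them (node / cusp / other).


Singular points: {(0, 3)}; classification: node.

Compute partial derivatives:
  f_x = -3*x**2 - 4*x*y + 10*x + y**2 - 6*y + 9.
  f_y = -2*x**2 + 2*x*y - 6*x + 2*y - 6.
Scan x_0 ∈ {−4, ..., 4}. For each x_0, f_y(x_0, y) is a polynomial in y; find its integer roots y ∈ {−4, ..., 4}, then test f_x and f at those candidates.
  x = -4: f_y(-4, y) = -6*y - 14; no integer root y with |y| ≤ 4.
  x = -3: f_y(-3, y) = -4*y - 6; no integer root y with |y| ≤ 4.
  x = -2: f_y(-2, y) = -2*y - 2; vanishes at y ∈ {-1}. (-2, -1): f_x = -24 ≠ 0.
  x = -1: f_y(-1, y) = -2; no integer root y with |y| ≤ 4.
  x = 0: f_y(0, y) = 2*y - 6; vanishes at y ∈ {3}. (0, 3): f_x = 0, f = 0 — SINGULAR.
  x = 1: f_y(1, y) = 4*y - 14; no integer root y with |y| ≤ 4.
  x = 2: f_y(2, y) = 6*y - 26; no integer root y with |y| ≤ 4.
  x = 3: f_y(3, y) = 8*y - 42; no integer root y with |y| ≤ 4.
  x = 4: f_y(4, y) = 10*y - 62; no integer root y with |y| ≤ 4.
Only singular point on the grid: (0, 3).
Classify: substitute x = 0 + u, y = 3 + v and expand: f = -u**3 - 2*u**2*v - u**2 + u*v**2 + v**2.
No constant or linear terms (consistent with a singular point). Quadratic part: -u**2 + v**2. Cubic part: -u**3 - 2*u**2*v + u*v**2.
The quadratic part v**2 - u**2 = (v − u)(v + u) splits into two distinct linear factors, so there are two distinct tangent lines y − 3 = ±(x − 0) — this is a node (ordinary double point).
Classification: node.


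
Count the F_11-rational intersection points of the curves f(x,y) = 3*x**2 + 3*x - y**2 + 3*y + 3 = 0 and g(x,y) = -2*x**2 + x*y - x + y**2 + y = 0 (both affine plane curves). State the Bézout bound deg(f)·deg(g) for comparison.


Common zeros: {(1, 1), (7, 7), (8, 5)}; count = 3; Bézout bound = 4.

deg(f) = 2, deg(g) = 2, so Bézout bound = 4.
Scan x ∈ F_11. For each x, list the y ∈ F_11 with f(x, y) ≡ 0 and those with g(x, y) ≡ 0 (mod 11); the common zeros in that column are the intersection.
  x = 0: f ≡ 0 at y ∈ ∅; g ≡ 0 at y ∈ {0, 10}; common: ∅.
  x = 1: f ≡ 0 at y ∈ {1, 2}; g ≡ 0 at y ∈ {1, 8}; common: {1}.
  x = 2: f ≡ 0 at y ∈ {5, 9}; g ≡ 0 at y ∈ {2, 6}; common: ∅.
  x = 3: f ≡ 0 at y ∈ {7}; g ≡ 0 at y ∈ {3, 4}; common: ∅.
  x = 4: f ≡ 0 at y ∈ ∅; g ≡ 0 at y ∈ {2, 4}; common: ∅.
  x = 5: f ≡ 0 at y ∈ ∅; g ≡ 0 at y ∈ {0, 5}; common: ∅.
  x = 6: f ≡ 0 at y ∈ ∅; g ≡ 0 at y ∈ {6, 9}; common: ∅.
  x = 7: f ≡ 0 at y ∈ {7}; g ≡ 0 at y ∈ {7}; common: {7}.
  x = 8: f ≡ 0 at y ∈ {5, 9}; g ≡ 0 at y ∈ {5, 8}; common: {5}.
  x = 9: f ≡ 0 at y ∈ {1, 2}; g ≡ 0 at y ∈ {3, 9}; common: ∅.
  x = 10: f ≡ 0 at y ∈ ∅; g ≡ 0 at y ∈ {1, 10}; common: ∅.
Collecting: common zeros = {(1, 1), (7, 7), (8, 5)}, so the count is 3.
Comparison with the Bézout bound: 3 ≤ 4 = deg(f)·deg(g), as expected for curves with no common component (the affine F_11-count falls short of the bound because intersections may lie at infinity, over extension fields, or carry multiplicity).


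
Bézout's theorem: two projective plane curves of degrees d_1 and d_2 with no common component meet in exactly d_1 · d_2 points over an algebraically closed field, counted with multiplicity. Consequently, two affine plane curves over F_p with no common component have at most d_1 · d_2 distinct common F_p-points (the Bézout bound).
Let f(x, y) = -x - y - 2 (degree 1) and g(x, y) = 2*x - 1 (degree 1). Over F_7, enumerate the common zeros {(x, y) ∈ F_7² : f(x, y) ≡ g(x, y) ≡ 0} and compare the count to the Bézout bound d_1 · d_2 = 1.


Common zeros: {(4, 1)}; count = 1; Bézout bound = 1.

deg(f) = 1, deg(g) = 1, so Bézout bound = 1.
Scan x ∈ F_7. For each x, list the y ∈ F_7 with f(x, y) ≡ 0 and those with g(x, y) ≡ 0 (mod 7); the common zeros in that column are the intersection.
  x = 0: f ≡ 0 at y ∈ {5}; g ≡ 0 at y ∈ ∅; common: ∅.
  x = 1: f ≡ 0 at y ∈ {4}; g ≡ 0 at y ∈ ∅; common: ∅.
  x = 2: f ≡ 0 at y ∈ {3}; g ≡ 0 at y ∈ ∅; common: ∅.
  x = 3: f ≡ 0 at y ∈ {2}; g ≡ 0 at y ∈ ∅; common: ∅.
  x = 4: f ≡ 0 at y ∈ {1}; g ≡ 0 at y ∈ {0, 1, 2, 3, 4, 5, 6}; common: {1}.
  x = 5: f ≡ 0 at y ∈ {0}; g ≡ 0 at y ∈ ∅; common: ∅.
  x = 6: f ≡ 0 at y ∈ {6}; g ≡ 0 at y ∈ ∅; common: ∅.
Collecting: common zeros = {(4, 1)}, so the count is 1.
Comparison with the Bézout bound: 1 ≤ 1 = deg(f)·deg(g), as expected for curves with no common component (the bound is attained).


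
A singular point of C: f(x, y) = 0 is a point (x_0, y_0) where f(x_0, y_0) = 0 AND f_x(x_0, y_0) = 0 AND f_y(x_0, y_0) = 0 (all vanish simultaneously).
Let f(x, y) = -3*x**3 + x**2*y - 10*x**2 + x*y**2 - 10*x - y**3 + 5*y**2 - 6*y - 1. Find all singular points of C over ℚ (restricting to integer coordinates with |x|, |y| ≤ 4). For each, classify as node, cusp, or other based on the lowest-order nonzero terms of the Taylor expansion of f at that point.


Singular points: {(-1, 1)}; classification: cusp.

Compute partial derivatives:
  f_x = -9*x**2 + 2*x*y - 20*x + y**2 - 10.
  f_y = x**2 + 2*x*y - 3*y**2 + 10*y - 6.
Scan x_0 ∈ {−4, ..., 4}. For each x_0, f_y(x_0, y) is a polynomial in y; find its integer roots y ∈ {−4, ..., 4}, then test f_x and f at those candidates.
  x = -4: f_y(-4, y) = -3*y**2 + 2*y + 10; no integer root y with |y| ≤ 4.
  x = -3: f_y(-3, y) = -3*y**2 + 4*y + 3; no integer root y with |y| ≤ 4.
  x = -2: f_y(-2, y) = -3*y**2 + 6*y - 2; no integer root y with |y| ≤ 4.
  x = -1: f_y(-1, y) = -3*y**2 + 8*y - 5; vanishes at y ∈ {1}. (-1, 1): f_x = 0, f = 0 — SINGULAR.
  x = 0: f_y(0, y) = -3*y**2 + 10*y - 6; no integer root y with |y| ≤ 4.
  x = 1: f_y(1, y) = -3*y**2 + 12*y - 5; no integer root y with |y| ≤ 4.
  x = 2: f_y(2, y) = -3*y**2 + 14*y - 2; no integer root y with |y| ≤ 4.
  x = 3: f_y(3, y) = -3*y**2 + 16*y + 3; no integer root y with |y| ≤ 4.
  x = 4: f_y(4, y) = -3*y**2 + 18*y + 10; no integer root y with |y| ≤ 4.
Only singular point on the grid: (-1, 1).
Classify: substitute x = -1 + u, y = 1 + v and expand: f = -3*u**3 + u**2*v + u*v**2 - v**3 + v**2.
No constant or linear terms (consistent with a singular point). Quadratic part: v**2. Cubic part: -3*u**3 + u**2*v + u*v**2 - v**3.
The quadratic part v**2 is a perfect square, so there is a single (double) tangent line v = 0, i.e. y = 1. Restricting the cubic part to that line (v = 0) leaves -3*u**3 ≠ 0, so f is not divisible by v and the branch is v² ≈ 3*u**3 to lowest order — this is a cusp.
Classification: cusp.


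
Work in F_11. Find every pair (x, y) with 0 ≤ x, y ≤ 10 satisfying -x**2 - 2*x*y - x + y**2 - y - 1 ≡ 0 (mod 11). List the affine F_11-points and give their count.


Affine F_11-points: {(0, 4), (0, 8), (2, 1), (2, 4), (4, 10), (5, 3), (5, 8), (6, 1), (8, 7), (8, 10), (10, 3), (10, 7)}; count = 12.

For each of the 121 pairs (x, y) ∈ F_11², evaluate f(x, y) mod 11. Record the zeros.
  x = 0: [0↦10, 1↦10, 2↦1, 3↦5, 4↦0, 5↦8, 6↦7, 7↦8, 8↦0, 9↦5, 10↦1]  zeros at y ∈ {4, 8}
  x = 1: [0↦8, 1↦6, 2↦6, 3↦8, 4↦1, 5↦7, 6↦4, 7↦3, 8↦4, 9↦7, 10↦1]  zeros at y ∈ ∅
  x = 2: [0↦4, 1↦0, 2↦9, 3↦9, 4↦0, 5↦4, 6↦10, 7↦7, 8↦6, 9↦7, 10↦10]  zeros at y ∈ {1, 4}
  x = 3: [0↦9, 1↦3, 2↦10, 3↦8, 4↦8, 5↦10, 6↦3, 7↦9, 8↦6, 9↦5, 10↦6]  zeros at y ∈ ∅
  x = 4: [0↦1, 1↦4, 2↦9, 3↦5, 4↦3, 5↦3, 6↦5, 7↦9, 8↦4, 9↦1, 10↦0]  zeros at y ∈ {10}
  x = 5: [0↦2, 1↦3, 2↦6, 3↦0, 4↦7, 5↦5, 6↦5, 7↦7, 8↦0, 9↦6, 10↦3]  zeros at y ∈ {3, 8}
  x = 6: [0↦1, 1↦0, 2↦1, 3↦4, 4↦9, 5↦5, 6↦3, 7↦3, 8↦5, 9↦9, 10↦4]  zeros at y ∈ {1}
  x = 7: [0↦9, 1↦6, 2↦5, 3↦6, 4↦9, 5↦3, 6↦10, 7↦8, 8↦8, 9↦10, 10↦3]  zeros at y ∈ ∅
  x = 8: [0↦4, 1↦10, 2↦7, 3↦6, 4↦7, 5↦10, 6↦4, 7↦0, 8↦9, 9↦9, 10↦0]  zeros at y ∈ {7, 10}
  x = 9: [0↦8, 1↦1, 2↦7, 3↦4, 4↦3, 5↦4, 6↦7, 7↦1, 8↦8, 9↦6, 10↦6]  zeros at y ∈ ∅
  x = 10: [0↦10, 1↦1, 2↦5, 3↦0, 4↦8, 5↦7, 6↦8, 7↦0, 8↦5, 9↦1, 10↦10]  zeros at y ∈ {3, 7}
Collecting zeros: affine points = {(0, 4), (0, 8), (2, 1), (2, 4), (4, 10), (5, 3), (5, 8), (6, 1), (8, 7), (8, 10), (10, 3), (10, 7)}.
Total count |C(F_11)_aff| = 12.


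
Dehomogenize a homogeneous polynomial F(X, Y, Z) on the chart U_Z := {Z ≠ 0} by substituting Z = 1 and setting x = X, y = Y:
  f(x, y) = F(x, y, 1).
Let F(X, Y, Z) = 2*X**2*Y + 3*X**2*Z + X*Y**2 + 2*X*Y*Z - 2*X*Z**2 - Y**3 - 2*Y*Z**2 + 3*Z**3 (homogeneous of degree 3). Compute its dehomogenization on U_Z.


f(x, y) = 2*x**2*y + 3*x**2 + x*y**2 + 2*x*y - 2*x - y**3 - 2*y + 3

On U_Z we set Z = 1. Each monomial c·X^i·Y^j·Z^k in F becomes c·x^i·y^j·1^k = c·x^i·y^j.
Substituting Z = 1: F(X, Y, 1) = 2*x**2*y + 3*x**2 + x*y**2 + 2*x*y - 2*x - y**3 - 2*y + 3.
Note: deg(f) ≤ deg(F) = 3; strict inequality happens when F is divisible by Z (lost terms).


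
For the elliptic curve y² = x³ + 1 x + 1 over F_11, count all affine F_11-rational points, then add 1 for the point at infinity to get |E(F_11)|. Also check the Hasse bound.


Affine points = {(0, 1), (0, 10), (1, 5), (1, 6), (2, 0), (3, 3), (3, 8), (4, 5), (4, 6), (6, 5), (6, 6), (8, 2), (8, 9)}; affine count = 13; |E(F_11)| = 14.

Discriminant check: Δ ∝ 4a³ + 27b² = 4·1³ + 27·1² = 4·1 + 27·1 ≡ 9 (mod 11). Nonzero ⇒ E is nonsingular.
For each x ∈ F_11, compute rhs = x³ + 1·x + 1 mod 11, then count y ∈ F_11 with y² ≡ rhs.
  x = 0: rhs = 1, matching y values: 1, 10 (2 points).
  x = 1: rhs = 3, matching y values: 5, 6 (2 points).
  x = 2: rhs = 0, matching y values: 0 (1 points).
  x = 3: rhs = 9, matching y values: 3, 8 (2 points).
  x = 4: rhs = 3, matching y values: 5, 6 (2 points).
  x = 5: rhs = 10, matching y values: none (0 points).
  x = 6: rhs = 3, matching y values: 5, 6 (2 points).
  x = 7: rhs = 10, matching y values: none (0 points).
  x = 8: rhs = 4, matching y values: 2, 9 (2 points).
  x = 9: rhs = 2, matching y values: none (0 points).
  x = 10: rhs = 10, matching y values: none (0 points).
Total affine count: 13.
Full point count |E(F_11)| = 13 + 1 = 14.
Hasse bound: |14 − (11+1)| = |2| = 2 ≤ 2√11 ≈ 6.6332 ✓.


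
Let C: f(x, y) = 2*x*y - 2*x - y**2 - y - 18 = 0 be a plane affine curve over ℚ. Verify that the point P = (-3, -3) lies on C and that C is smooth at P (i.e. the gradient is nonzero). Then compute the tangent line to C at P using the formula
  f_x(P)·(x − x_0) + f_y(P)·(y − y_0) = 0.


Tangent line at P: -8*x - y - 27 = 0.

Step 1: f(-3, -3) = 0, so P lies on C.
Step 2: partial derivatives
  f_x(x, y) = 2*y - 2, f_y(x, y) = 2*x - 2*y - 1.
  f_x(P) = -8, f_y(P) = -1 (gradient nonzero, so P is smooth).
Step 3: tangent line at P: -8·(x − -3) + -1·(y − -3) = 0.
Expanding: -8*x - y - 27 = 0.


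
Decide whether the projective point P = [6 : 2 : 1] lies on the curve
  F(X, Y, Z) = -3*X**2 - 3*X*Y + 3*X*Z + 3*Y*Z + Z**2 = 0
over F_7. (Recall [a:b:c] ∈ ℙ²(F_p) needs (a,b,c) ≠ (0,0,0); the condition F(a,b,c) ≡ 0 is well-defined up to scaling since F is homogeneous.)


F(6,2,1) ≡ 0 (mod 7); P is on the curve.

Evaluate F(6, 2, 1) term-by-term (mod 7).
  -3*X**2 ↦ -3·36·1·1 = -108
  -3*X*Y ↦ -3·6·2·1 = -36
  3*X*Z ↦ 3·6·1·1 = 18
  3*Y*Z ↦ 3·1·2·1 = 6
  Z**2 ↦ 1·1·1·1 = 1
Sum: F(6, 2, 1) = (-108) + (-36) + (18) + (6) + (1) = -119.
Reducing mod 7: -119 ≡ 0 (mod 7).
Since F(a, b, c) ≡ 0 (mod 7), P lies on the curve.


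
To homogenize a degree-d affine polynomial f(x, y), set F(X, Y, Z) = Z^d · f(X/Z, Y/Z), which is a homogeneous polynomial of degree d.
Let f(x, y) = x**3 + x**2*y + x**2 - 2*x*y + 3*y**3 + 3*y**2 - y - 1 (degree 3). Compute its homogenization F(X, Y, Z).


F(X, Y, Z) = X**3 + X**2*Y + X**2*Z - 2*X*Y*Z + 3*Y**3 + 3*Y**2*Z - Y*Z**2 - Z**3

deg(f) = 3.
Substitute x = X/Z, y = Y/Z into f, then multiply by Z^3.
  monomial 1·x^3·y^0 ↦ 1·X^3·Y^0·Z^0.
  monomial 1·x^2·y^1 ↦ 1·X^2·Y^1·Z^0.
  monomial 1·x^2·y^0 ↦ 1·X^2·Y^0·Z^1.
  monomial -2·x^1·y^1 ↦ -2·X^1·Y^1·Z^1.
  monomial 3·x^0·y^3 ↦ 3·X^0·Y^3·Z^0.
  monomial 3·x^0·y^2 ↦ 3·X^0·Y^2·Z^1.
  monomial -1·x^0·y^1 ↦ -1·X^0·Y^1·Z^2.
  monomial -1·x^0·y^0 ↦ -1·X^0·Y^0·Z^3.
Collecting: F(X, Y, Z) = X**3 + X**2*Y + X**2*Z - 2*X*Y*Z + 3*Y**3 + 3*Y**2*Z - Y*Z**2 - Z**3.


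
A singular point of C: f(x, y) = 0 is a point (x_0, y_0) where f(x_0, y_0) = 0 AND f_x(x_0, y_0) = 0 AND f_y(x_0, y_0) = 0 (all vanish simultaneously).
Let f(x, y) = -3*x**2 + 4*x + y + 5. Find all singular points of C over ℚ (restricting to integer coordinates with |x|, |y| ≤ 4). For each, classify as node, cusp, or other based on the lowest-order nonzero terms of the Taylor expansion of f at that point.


No singular points in the scanned grid; C is smooth there.

Compute partial derivatives:
  f_x = 4 - 6*x.
  f_y = 1.
f_y = 1 is a nonzero constant, so f_y never vanishes: no point (x, y) can satisfy f = f_x = f_y = 0. In particular no (x, y) ∈ {−4, ..., 4}² is singular; the curve is smooth.


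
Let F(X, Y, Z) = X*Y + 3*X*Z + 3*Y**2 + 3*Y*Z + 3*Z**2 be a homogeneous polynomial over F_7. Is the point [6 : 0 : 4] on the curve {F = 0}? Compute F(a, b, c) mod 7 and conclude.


F(6,0,4) ≡ 1 (mod 7); P is NOT on the curve.

Evaluate F(6, 0, 4) term-by-term (mod 7).
  X*Y ↦ 1·6·0·1 = 0
  3*X*Z ↦ 3·6·1·4 = 72
  3*Y**2 ↦ 3·1·0·1 = 0
  3*Y*Z ↦ 3·1·0·4 = 0
  3*Z**2 ↦ 3·1·1·16 = 48
Sum: F(6, 0, 4) = (0) + (72) + (0) + (0) + (48) = 120.
Reducing mod 7: 120 ≡ 1 (mod 7).
Since F(a, b, c) ≡ 1 ≠ 0 (mod 7), P does NOT lie on the curve.


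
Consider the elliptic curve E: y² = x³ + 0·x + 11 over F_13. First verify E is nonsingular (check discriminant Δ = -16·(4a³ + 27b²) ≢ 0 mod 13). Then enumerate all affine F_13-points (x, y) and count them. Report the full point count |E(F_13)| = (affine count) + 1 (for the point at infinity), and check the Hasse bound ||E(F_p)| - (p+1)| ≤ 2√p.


Affine points = {(1, 5), (1, 8), (3, 5), (3, 8), (4, 6), (4, 7), (7, 4), (7, 9), (8, 4), (8, 9), (9, 5), (9, 8), (10, 6), (10, 7), (11, 4), (11, 9), (12, 6), (12, 7)}; affine count = 18; |E(F_13)| = 19.

Discriminant check: Δ ∝ 4a³ + 27b² = 4·0³ + 27·11² = 4·0 + 27·121 ≡ 4 (mod 13). Nonzero ⇒ E is nonsingular.
For each x ∈ F_13, compute rhs = x³ + 0·x + 11 mod 13, then count y ∈ F_13 with y² ≡ rhs.
  x = 0: rhs = 11, matching y values: none (0 points).
  x = 1: rhs = 12, matching y values: 5, 8 (2 points).
  x = 2: rhs = 6, matching y values: none (0 points).
  x = 3: rhs = 12, matching y values: 5, 8 (2 points).
  x = 4: rhs = 10, matching y values: 6, 7 (2 points).
  x = 5: rhs = 6, matching y values: none (0 points).
  x = 6: rhs = 6, matching y values: none (0 points).
  x = 7: rhs = 3, matching y values: 4, 9 (2 points).
  x = 8: rhs = 3, matching y values: 4, 9 (2 points).
  x = 9: rhs = 12, matching y values: 5, 8 (2 points).
  x = 10: rhs = 10, matching y values: 6, 7 (2 points).
  x = 11: rhs = 3, matching y values: 4, 9 (2 points).
  x = 12: rhs = 10, matching y values: 6, 7 (2 points).
Total affine count: 18.
Full point count |E(F_13)| = 18 + 1 = 19.
Hasse bound: |19 − (13+1)| = |5| = 5 ≤ 2√13 ≈ 7.2111 ✓.


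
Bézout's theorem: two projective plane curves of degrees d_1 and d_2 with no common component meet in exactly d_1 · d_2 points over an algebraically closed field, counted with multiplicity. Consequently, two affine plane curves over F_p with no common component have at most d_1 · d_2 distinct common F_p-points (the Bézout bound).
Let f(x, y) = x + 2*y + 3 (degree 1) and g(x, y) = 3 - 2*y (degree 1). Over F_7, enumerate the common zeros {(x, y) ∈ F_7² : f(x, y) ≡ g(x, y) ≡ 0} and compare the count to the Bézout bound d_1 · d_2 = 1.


Common zeros: {(1, 5)}; count = 1; Bézout bound = 1.

deg(f) = 1, deg(g) = 1, so Bézout bound = 1.
Scan x ∈ F_7. For each x, list the y ∈ F_7 with f(x, y) ≡ 0 and those with g(x, y) ≡ 0 (mod 7); the common zeros in that column are the intersection.
  x = 0: f ≡ 0 at y ∈ {2}; g ≡ 0 at y ∈ {5}; common: ∅.
  x = 1: f ≡ 0 at y ∈ {5}; g ≡ 0 at y ∈ {5}; common: {5}.
  x = 2: f ≡ 0 at y ∈ {1}; g ≡ 0 at y ∈ {5}; common: ∅.
  x = 3: f ≡ 0 at y ∈ {4}; g ≡ 0 at y ∈ {5}; common: ∅.
  x = 4: f ≡ 0 at y ∈ {0}; g ≡ 0 at y ∈ {5}; common: ∅.
  x = 5: f ≡ 0 at y ∈ {3}; g ≡ 0 at y ∈ {5}; common: ∅.
  x = 6: f ≡ 0 at y ∈ {6}; g ≡ 0 at y ∈ {5}; common: ∅.
Collecting: common zeros = {(1, 5)}, so the count is 1.
Comparison with the Bézout bound: 1 ≤ 1 = deg(f)·deg(g), as expected for curves with no common component (the bound is attained).


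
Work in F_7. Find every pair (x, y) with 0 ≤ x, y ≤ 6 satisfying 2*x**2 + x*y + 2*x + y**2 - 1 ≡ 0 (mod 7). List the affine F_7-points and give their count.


Affine F_7-points: {(0, 1), (0, 6), (2, 1), (2, 4), (3, 5), (3, 6), (4, 5)}; count = 7.

For each of the 49 pairs (x, y) ∈ F_7², evaluate f(x, y) mod 7. Record the zeros.
  x = 0: [0↦6, 1↦0, 2↦3, 3↦1, 4↦1, 5↦3, 6↦0]  zeros at y ∈ {1, 6}
  x = 1: [0↦3, 1↦5, 2↦2, 3↦1, 4↦2, 5↦5, 6↦3]  zeros at y ∈ ∅
  x = 2: [0↦4, 1↦0, 2↦5, 3↦5, 4↦0, 5↦4, 6↦3]  zeros at y ∈ {1, 4}
  x = 3: [0↦2, 1↦6, 2↦5, 3↦6, 4↦2, 5↦0, 6↦0]  zeros at y ∈ {5, 6}
  x = 4: [0↦4, 1↦2, 2↦2, 3↦4, 4↦1, 5↦0, 6↦1]  zeros at y ∈ {5}
  x = 5: [0↦3, 1↦2, 2↦3, 3↦6, 4↦4, 5↦4, 6↦6]  zeros at y ∈ ∅
  x = 6: [0↦6, 1↦6, 2↦1, 3↦5, 4↦4, 5↦5, 6↦1]  zeros at y ∈ ∅
Collecting zeros: affine points = {(0, 1), (0, 6), (2, 1), (2, 4), (3, 5), (3, 6), (4, 5)}.
Total count |C(F_7)_aff| = 7.


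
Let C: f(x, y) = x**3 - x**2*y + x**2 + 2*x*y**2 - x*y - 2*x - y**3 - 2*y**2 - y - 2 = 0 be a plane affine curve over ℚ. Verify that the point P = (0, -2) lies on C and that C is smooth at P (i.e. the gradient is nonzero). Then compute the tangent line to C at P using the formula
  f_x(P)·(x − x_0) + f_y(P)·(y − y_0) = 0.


Tangent line at P: 8*x - 5*y - 10 = 0.

Step 1: f(0, -2) = 0, so P lies on C.
Step 2: partial derivatives
  f_x(x, y) = 3*x**2 - 2*x*y + 2*x + 2*y**2 - y - 2, f_y(x, y) = -x**2 + 4*x*y - x - 3*y**2 - 4*y - 1.
  f_x(P) = 8, f_y(P) = -5 (gradient nonzero, so P is smooth).
Step 3: tangent line at P: 8·(x − 0) + -5·(y − -2) = 0.
Expanding: 8*x - 5*y - 10 = 0.


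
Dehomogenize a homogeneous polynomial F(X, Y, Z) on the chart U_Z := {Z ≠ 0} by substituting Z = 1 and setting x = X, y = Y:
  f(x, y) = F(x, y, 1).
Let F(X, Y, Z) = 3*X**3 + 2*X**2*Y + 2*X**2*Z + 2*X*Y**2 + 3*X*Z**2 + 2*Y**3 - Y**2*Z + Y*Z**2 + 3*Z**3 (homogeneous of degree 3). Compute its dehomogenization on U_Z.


f(x, y) = 3*x**3 + 2*x**2*y + 2*x**2 + 2*x*y**2 + 3*x + 2*y**3 - y**2 + y + 3

On U_Z we set Z = 1. Each monomial c·X^i·Y^j·Z^k in F becomes c·x^i·y^j·1^k = c·x^i·y^j.
Substituting Z = 1: F(X, Y, 1) = 3*x**3 + 2*x**2*y + 2*x**2 + 2*x*y**2 + 3*x + 2*y**3 - y**2 + y + 3.
Note: deg(f) ≤ deg(F) = 3; strict inequality happens when F is divisible by Z (lost terms).


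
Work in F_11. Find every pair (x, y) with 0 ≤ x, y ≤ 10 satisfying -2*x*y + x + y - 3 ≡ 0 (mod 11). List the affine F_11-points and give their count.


Affine F_11-points: {(0, 3), (1, 9), (2, 7), (3, 0), (4, 8), (5, 10), (7, 2), (8, 4), (9, 1), (10, 5)}; count = 10.

For each of the 121 pairs (x, y) ∈ F_11², evaluate f(x, y) mod 11. Record the zeros.
  x = 0: [0↦8, 1↦9, 2↦10, 3↦0, 4↦1, 5↦2, 6↦3, 7↦4, 8↦5, 9↦6, 10↦7]  zeros at y ∈ {3}
  x = 1: [0↦9, 1↦8, 2↦7, 3↦6, 4↦5, 5↦4, 6↦3, 7↦2, 8↦1, 9↦0, 10↦10]  zeros at y ∈ {9}
  x = 2: [0↦10, 1↦7, 2↦4, 3↦1, 4↦9, 5↦6, 6↦3, 7↦0, 8↦8, 9↦5, 10↦2]  zeros at y ∈ {7}
  x = 3: [0↦0, 1↦6, 2↦1, 3↦7, 4↦2, 5↦8, 6↦3, 7↦9, 8↦4, 9↦10, 10↦5]  zeros at y ∈ {0}
  x = 4: [0↦1, 1↦5, 2↦9, 3↦2, 4↦6, 5↦10, 6↦3, 7↦7, 8↦0, 9↦4, 10↦8]  zeros at y ∈ {8}
  x = 5: [0↦2, 1↦4, 2↦6, 3↦8, 4↦10, 5↦1, 6↦3, 7↦5, 8↦7, 9↦9, 10↦0]  zeros at y ∈ {10}
  x = 6: [0↦3, 1↦3, 2↦3, 3↦3, 4↦3, 5↦3, 6↦3, 7↦3, 8↦3, 9↦3, 10↦3]  zeros at y ∈ ∅
  x = 7: [0↦4, 1↦2, 2↦0, 3↦9, 4↦7, 5↦5, 6↦3, 7↦1, 8↦10, 9↦8, 10↦6]  zeros at y ∈ {2}
  x = 8: [0↦5, 1↦1, 2↦8, 3↦4, 4↦0, 5↦7, 6↦3, 7↦10, 8↦6, 9↦2, 10↦9]  zeros at y ∈ {4}
  x = 9: [0↦6, 1↦0, 2↦5, 3↦10, 4↦4, 5↦9, 6↦3, 7↦8, 8↦2, 9↦7, 10↦1]  zeros at y ∈ {1}
  x = 10: [0↦7, 1↦10, 2↦2, 3↦5, 4↦8, 5↦0, 6↦3, 7↦6, 8↦9, 9↦1, 10↦4]  zeros at y ∈ {5}
Collecting zeros: affine points = {(0, 3), (1, 9), (2, 7), (3, 0), (4, 8), (5, 10), (7, 2), (8, 4), (9, 1), (10, 5)}.
Total count |C(F_11)_aff| = 10.
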